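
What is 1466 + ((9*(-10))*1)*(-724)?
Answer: 66626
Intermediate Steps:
1466 + ((9*(-10))*1)*(-724) = 1466 - 90*1*(-724) = 1466 - 90*(-724) = 1466 + 65160 = 66626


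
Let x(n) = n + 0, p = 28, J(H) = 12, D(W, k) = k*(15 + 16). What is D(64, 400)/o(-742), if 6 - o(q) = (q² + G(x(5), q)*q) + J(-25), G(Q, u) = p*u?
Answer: -6200/7983181 ≈ -0.00077663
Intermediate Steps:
D(W, k) = 31*k (D(W, k) = k*31 = 31*k)
x(n) = n
G(Q, u) = 28*u
o(q) = -6 - 29*q² (o(q) = 6 - ((q² + (28*q)*q) + 12) = 6 - ((q² + 28*q²) + 12) = 6 - (29*q² + 12) = 6 - (12 + 29*q²) = 6 + (-12 - 29*q²) = -6 - 29*q²)
D(64, 400)/o(-742) = (31*400)/(-6 - 29*(-742)²) = 12400/(-6 - 29*550564) = 12400/(-6 - 15966356) = 12400/(-15966362) = 12400*(-1/15966362) = -6200/7983181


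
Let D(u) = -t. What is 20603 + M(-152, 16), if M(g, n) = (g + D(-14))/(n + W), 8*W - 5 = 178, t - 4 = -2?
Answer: 6406301/311 ≈ 20599.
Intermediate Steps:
t = 2 (t = 4 - 2 = 2)
W = 183/8 (W = 5/8 + (1/8)*178 = 5/8 + 89/4 = 183/8 ≈ 22.875)
D(u) = -2 (D(u) = -1*2 = -2)
M(g, n) = (-2 + g)/(183/8 + n) (M(g, n) = (g - 2)/(n + 183/8) = (-2 + g)/(183/8 + n))
20603 + M(-152, 16) = 20603 + 8*(-2 - 152)/(183 + 8*16) = 20603 + 8*(-154)/(183 + 128) = 20603 + 8*(-154)/311 = 20603 + 8*(1/311)*(-154) = 20603 - 1232/311 = 6406301/311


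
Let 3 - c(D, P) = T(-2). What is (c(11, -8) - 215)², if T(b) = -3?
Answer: 43681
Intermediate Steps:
c(D, P) = 6 (c(D, P) = 3 - 1*(-3) = 3 + 3 = 6)
(c(11, -8) - 215)² = (6 - 215)² = (-209)² = 43681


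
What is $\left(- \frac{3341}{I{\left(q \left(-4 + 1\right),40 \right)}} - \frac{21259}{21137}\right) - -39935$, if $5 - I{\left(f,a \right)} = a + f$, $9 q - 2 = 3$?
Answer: $\frac{84620339751}{2113700} \approx 40034.0$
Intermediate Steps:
$q = \frac{5}{9}$ ($q = \frac{2}{9} + \frac{1}{9} \cdot 3 = \frac{2}{9} + \frac{1}{3} = \frac{5}{9} \approx 0.55556$)
$I{\left(f,a \right)} = 5 - a - f$ ($I{\left(f,a \right)} = 5 - \left(a + f\right) = 5 - a - f$)
$\left(- \frac{3341}{I{\left(q \left(-4 + 1\right),40 \right)}} - \frac{21259}{21137}\right) - -39935 = \left(- \frac{3341}{5 - 40 - \frac{5 \left(-4 + 1\right)}{9}} - \frac{21259}{21137}\right) - -39935 = \left(- \frac{3341}{5 - 40 - \frac{5}{9} \left(-3\right)} - \frac{21259}{21137}\right) + 39935 = \left(- \frac{3341}{5 - 40 - - \frac{5}{3}} - \frac{21259}{21137}\right) + 39935 = \left(- \frac{3341}{5 - 40 + \frac{5}{3}} - \frac{21259}{21137}\right) + 39935 = \left(- \frac{3341}{- \frac{100}{3}} - \frac{21259}{21137}\right) + 39935 = \left(\left(-3341\right) \left(- \frac{3}{100}\right) - \frac{21259}{21137}\right) + 39935 = \left(\frac{10023}{100} - \frac{21259}{21137}\right) + 39935 = \frac{209730251}{2113700} + 39935 = \frac{84620339751}{2113700}$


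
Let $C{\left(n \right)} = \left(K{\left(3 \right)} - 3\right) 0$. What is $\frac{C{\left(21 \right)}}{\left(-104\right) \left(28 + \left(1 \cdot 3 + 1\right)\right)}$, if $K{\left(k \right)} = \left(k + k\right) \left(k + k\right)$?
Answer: $0$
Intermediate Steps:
$K{\left(k \right)} = 4 k^{2}$ ($K{\left(k \right)} = 2 k 2 k = 4 k^{2}$)
$C{\left(n \right)} = 0$ ($C{\left(n \right)} = \left(4 \cdot 3^{2} - 3\right) 0 = \left(4 \cdot 9 - 3\right) 0 = \left(36 - 3\right) 0 = 33 \cdot 0 = 0$)
$\frac{C{\left(21 \right)}}{\left(-104\right) \left(28 + \left(1 \cdot 3 + 1\right)\right)} = \frac{0}{\left(-104\right) \left(28 + \left(1 \cdot 3 + 1\right)\right)} = \frac{0}{\left(-104\right) \left(28 + \left(3 + 1\right)\right)} = \frac{0}{\left(-104\right) \left(28 + 4\right)} = \frac{0}{\left(-104\right) 32} = \frac{0}{-3328} = 0 \left(- \frac{1}{3328}\right) = 0$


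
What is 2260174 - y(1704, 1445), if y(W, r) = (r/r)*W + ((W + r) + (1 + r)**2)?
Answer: 164405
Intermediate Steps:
y(W, r) = r + (1 + r)**2 + 2*W (y(W, r) = 1*W + (W + r + (1 + r)**2) = W + (W + r + (1 + r)**2) = r + (1 + r)**2 + 2*W)
2260174 - y(1704, 1445) = 2260174 - (1445 + (1 + 1445)**2 + 2*1704) = 2260174 - (1445 + 1446**2 + 3408) = 2260174 - (1445 + 2090916 + 3408) = 2260174 - 1*2095769 = 2260174 - 2095769 = 164405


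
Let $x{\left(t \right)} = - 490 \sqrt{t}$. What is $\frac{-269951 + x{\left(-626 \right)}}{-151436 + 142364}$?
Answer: $\frac{269951}{9072} + \frac{35 i \sqrt{626}}{648} \approx 29.757 + 1.3514 i$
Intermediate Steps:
$\frac{-269951 + x{\left(-626 \right)}}{-151436 + 142364} = \frac{-269951 - 490 \sqrt{-626}}{-151436 + 142364} = \frac{-269951 - 490 i \sqrt{626}}{-9072} = \left(-269951 - 490 i \sqrt{626}\right) \left(- \frac{1}{9072}\right) = \frac{269951}{9072} + \frac{35 i \sqrt{626}}{648}$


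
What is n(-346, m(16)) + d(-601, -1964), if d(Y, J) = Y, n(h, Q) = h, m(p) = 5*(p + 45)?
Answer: -947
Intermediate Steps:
m(p) = 225 + 5*p (m(p) = 5*(45 + p) = 225 + 5*p)
n(-346, m(16)) + d(-601, -1964) = -346 - 601 = -947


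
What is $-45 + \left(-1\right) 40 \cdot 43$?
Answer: $-1765$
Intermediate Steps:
$-45 + \left(-1\right) 40 \cdot 43 = -45 - 1720 = -1765$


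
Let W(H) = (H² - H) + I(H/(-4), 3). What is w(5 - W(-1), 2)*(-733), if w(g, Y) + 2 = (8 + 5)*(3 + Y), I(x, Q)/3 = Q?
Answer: -46179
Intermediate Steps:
I(x, Q) = 3*Q
W(H) = 9 + H² - H (W(H) = (H² - H) + 3*3 = (H² - H) + 9 = 9 + H² - H)
w(g, Y) = 37 + 13*Y (w(g, Y) = -2 + (8 + 5)*(3 + Y) = -2 + 13*(3 + Y) = -2 + (39 + 13*Y) = 37 + 13*Y)
w(5 - W(-1), 2)*(-733) = (37 + 13*2)*(-733) = (37 + 26)*(-733) = 63*(-733) = -46179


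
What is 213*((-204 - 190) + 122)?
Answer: -57936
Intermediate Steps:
213*((-204 - 190) + 122) = 213*(-394 + 122) = 213*(-272) = -57936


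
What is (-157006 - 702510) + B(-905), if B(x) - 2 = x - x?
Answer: -859514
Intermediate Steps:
B(x) = 2 (B(x) = 2 + (x - x) = 2 + 0 = 2)
(-157006 - 702510) + B(-905) = (-157006 - 702510) + 2 = -859516 + 2 = -859514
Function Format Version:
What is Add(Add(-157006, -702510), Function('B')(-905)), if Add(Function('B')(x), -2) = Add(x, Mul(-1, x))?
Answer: -859514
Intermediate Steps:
Function('B')(x) = 2 (Function('B')(x) = Add(2, Add(x, Mul(-1, x))) = Add(2, 0) = 2)
Add(Add(-157006, -702510), Function('B')(-905)) = Add(Add(-157006, -702510), 2) = Add(-859516, 2) = -859514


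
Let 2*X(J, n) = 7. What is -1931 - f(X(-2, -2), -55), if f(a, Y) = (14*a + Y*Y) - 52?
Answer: -4953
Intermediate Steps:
X(J, n) = 7/2 (X(J, n) = (½)*7 = 7/2)
f(a, Y) = -52 + Y² + 14*a (f(a, Y) = (14*a + Y²) - 52 = (Y² + 14*a) - 52 = -52 + Y² + 14*a)
-1931 - f(X(-2, -2), -55) = -1931 - (-52 + (-55)² + 14*(7/2)) = -1931 - (-52 + 3025 + 49) = -1931 - 1*3022 = -1931 - 3022 = -4953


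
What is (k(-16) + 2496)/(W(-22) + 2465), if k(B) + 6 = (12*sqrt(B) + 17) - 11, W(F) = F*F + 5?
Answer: 1248/1477 + 24*I/1477 ≈ 0.84496 + 0.016249*I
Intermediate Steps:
W(F) = 5 + F**2 (W(F) = F**2 + 5 = 5 + F**2)
k(B) = 12*sqrt(B) (k(B) = -6 + ((12*sqrt(B) + 17) - 11) = -6 + ((17 + 12*sqrt(B)) - 11) = -6 + (6 + 12*sqrt(B)) = 12*sqrt(B))
(k(-16) + 2496)/(W(-22) + 2465) = (12*sqrt(-16) + 2496)/((5 + (-22)**2) + 2465) = (12*(4*I) + 2496)/((5 + 484) + 2465) = (48*I + 2496)/(489 + 2465) = (2496 + 48*I)/2954 = (2496 + 48*I)*(1/2954) = 1248/1477 + 24*I/1477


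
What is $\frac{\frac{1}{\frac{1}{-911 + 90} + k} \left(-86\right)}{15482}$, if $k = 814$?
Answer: $- \frac{35303}{5173256113} \approx -6.8241 \cdot 10^{-6}$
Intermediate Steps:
$\frac{\frac{1}{\frac{1}{-911 + 90} + k} \left(-86\right)}{15482} = \frac{\frac{1}{\frac{1}{-911 + 90} + 814} \left(-86\right)}{15482} = \frac{1}{\frac{1}{-821} + 814} \left(-86\right) \frac{1}{15482} = \frac{1}{- \frac{1}{821} + 814} \left(-86\right) \frac{1}{15482} = \frac{1}{\frac{668293}{821}} \left(-86\right) \frac{1}{15482} = \frac{821}{668293} \left(-86\right) \frac{1}{15482} = \left(- \frac{70606}{668293}\right) \frac{1}{15482} = - \frac{35303}{5173256113}$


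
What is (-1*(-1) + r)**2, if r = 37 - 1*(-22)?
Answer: 3600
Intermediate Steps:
r = 59 (r = 37 + 22 = 59)
(-1*(-1) + r)**2 = (-1*(-1) + 59)**2 = (1 + 59)**2 = 60**2 = 3600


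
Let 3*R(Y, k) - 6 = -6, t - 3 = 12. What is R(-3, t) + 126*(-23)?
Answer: -2898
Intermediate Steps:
t = 15 (t = 3 + 12 = 15)
R(Y, k) = 0 (R(Y, k) = 2 + (1/3)*(-6) = 2 - 2 = 0)
R(-3, t) + 126*(-23) = 0 + 126*(-23) = 0 - 2898 = -2898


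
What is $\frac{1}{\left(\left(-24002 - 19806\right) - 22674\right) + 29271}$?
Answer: $- \frac{1}{37211} \approx -2.6874 \cdot 10^{-5}$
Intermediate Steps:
$\frac{1}{\left(\left(-24002 - 19806\right) - 22674\right) + 29271} = \frac{1}{\left(-43808 - 22674\right) + 29271} = \frac{1}{-66482 + 29271} = \frac{1}{-37211} = - \frac{1}{37211}$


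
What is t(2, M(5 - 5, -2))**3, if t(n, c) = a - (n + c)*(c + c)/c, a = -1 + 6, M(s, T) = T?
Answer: 125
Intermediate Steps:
a = 5
t(n, c) = 5 - 2*c - 2*n (t(n, c) = 5 - (n + c)*(c + c)/c = 5 - (c + n)*(2*c)/c = 5 - 2*c*(c + n)/c = 5 - (2*c + 2*n) = 5 + (-2*c - 2*n) = 5 - 2*c - 2*n)
t(2, M(5 - 5, -2))**3 = (5 - 2*(-2) - 2*2)**3 = (5 + 4 - 4)**3 = 5**3 = 125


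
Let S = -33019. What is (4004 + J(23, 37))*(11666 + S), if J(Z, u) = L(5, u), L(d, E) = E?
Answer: -86287473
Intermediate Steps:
J(Z, u) = u
(4004 + J(23, 37))*(11666 + S) = (4004 + 37)*(11666 - 33019) = 4041*(-21353) = -86287473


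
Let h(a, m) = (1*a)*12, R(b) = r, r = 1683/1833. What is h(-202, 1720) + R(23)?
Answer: -1480503/611 ≈ -2423.1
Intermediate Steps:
r = 561/611 (r = 1683*(1/1833) = 561/611 ≈ 0.91817)
R(b) = 561/611
h(a, m) = 12*a (h(a, m) = a*12 = 12*a)
h(-202, 1720) + R(23) = 12*(-202) + 561/611 = -2424 + 561/611 = -1480503/611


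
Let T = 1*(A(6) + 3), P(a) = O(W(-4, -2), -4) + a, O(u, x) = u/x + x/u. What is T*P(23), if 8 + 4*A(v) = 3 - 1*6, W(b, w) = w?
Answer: 51/8 ≈ 6.3750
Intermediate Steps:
A(v) = -11/4 (A(v) = -2 + (3 - 1*6)/4 = -2 + (3 - 6)/4 = -2 + (1/4)*(-3) = -2 - 3/4 = -11/4)
P(a) = 5/2 + a (P(a) = (-2/(-4) - 4/(-2)) + a = (-2*(-1/4) - 4*(-1/2)) + a = (1/2 + 2) + a = 5/2 + a)
T = 1/4 (T = 1*(-11/4 + 3) = 1*(1/4) = 1/4 ≈ 0.25000)
T*P(23) = (5/2 + 23)/4 = (1/4)*(51/2) = 51/8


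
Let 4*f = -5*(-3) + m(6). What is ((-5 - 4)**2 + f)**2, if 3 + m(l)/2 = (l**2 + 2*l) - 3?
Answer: 178929/16 ≈ 11183.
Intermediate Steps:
m(l) = -12 + 2*l**2 + 4*l (m(l) = -6 + 2*((l**2 + 2*l) - 3) = -6 + 2*(-3 + l**2 + 2*l) = -6 + (-6 + 2*l**2 + 4*l) = -12 + 2*l**2 + 4*l)
f = 99/4 (f = (-5*(-3) + (-12 + 2*6**2 + 4*6))/4 = (15 + (-12 + 2*36 + 24))/4 = (15 + (-12 + 72 + 24))/4 = (15 + 84)/4 = (1/4)*99 = 99/4 ≈ 24.750)
((-5 - 4)**2 + f)**2 = ((-5 - 4)**2 + 99/4)**2 = ((-9)**2 + 99/4)**2 = (81 + 99/4)**2 = (423/4)**2 = 178929/16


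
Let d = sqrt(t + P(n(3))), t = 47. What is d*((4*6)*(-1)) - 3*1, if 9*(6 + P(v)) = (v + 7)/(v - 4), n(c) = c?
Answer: -3 - 8*sqrt(359) ≈ -154.58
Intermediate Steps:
P(v) = -6 + (7 + v)/(9*(-4 + v)) (P(v) = -6 + ((v + 7)/(v - 4))/9 = -6 + ((7 + v)/(-4 + v))/9 = -6 + (7 + v)/(9*(-4 + v)))
d = sqrt(359)/3 (d = sqrt(47 + (223 - 53*3)/(9*(-4 + 3))) = sqrt(47 + (1/9)*(223 - 159)/(-1)) = sqrt(47 + (1/9)*(-1)*64) = sqrt(47 - 64/9) = sqrt(359/9) = sqrt(359)/3 ≈ 6.3158)
d*((4*6)*(-1)) - 3*1 = (sqrt(359)/3)*((4*6)*(-1)) - 3*1 = (sqrt(359)/3)*(24*(-1)) - 3 = (sqrt(359)/3)*(-24) - 3 = -8*sqrt(359) - 3 = -3 - 8*sqrt(359)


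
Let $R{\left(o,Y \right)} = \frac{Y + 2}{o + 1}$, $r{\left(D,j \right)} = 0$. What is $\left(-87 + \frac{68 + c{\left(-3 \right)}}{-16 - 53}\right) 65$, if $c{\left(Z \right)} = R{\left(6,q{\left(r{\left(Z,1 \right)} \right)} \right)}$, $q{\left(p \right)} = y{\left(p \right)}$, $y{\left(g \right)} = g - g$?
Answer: $- \frac{2762435}{483} \approx -5719.3$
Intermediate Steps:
$y{\left(g \right)} = 0$
$q{\left(p \right)} = 0$
$R{\left(o,Y \right)} = \frac{2 + Y}{1 + o}$
$c{\left(Z \right)} = \frac{2}{7}$ ($c{\left(Z \right)} = \frac{2 + 0}{1 + 6} = \frac{1}{7} \cdot 2 = \frac{2}{7}$)
$\left(-87 + \frac{68 + c{\left(-3 \right)}}{-16 - 53}\right) 65 = \left(-87 + \frac{68 + \frac{2}{7}}{-16 - 53}\right) 65 = \left(-87 + \frac{478}{7 \left(-69\right)}\right) 65 = \left(-87 + \frac{478}{7} \left(- \frac{1}{69}\right)\right) 65 = \left(-87 - \frac{478}{483}\right) 65 = \left(- \frac{42499}{483}\right) 65 = - \frac{2762435}{483}$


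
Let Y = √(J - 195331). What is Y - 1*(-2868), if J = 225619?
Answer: 2868 + 4*√1893 ≈ 3042.0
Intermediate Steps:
Y = 4*√1893 (Y = √(225619 - 195331) = √30288 = 4*√1893 ≈ 174.03)
Y - 1*(-2868) = 4*√1893 - 1*(-2868) = 4*√1893 + 2868 = 2868 + 4*√1893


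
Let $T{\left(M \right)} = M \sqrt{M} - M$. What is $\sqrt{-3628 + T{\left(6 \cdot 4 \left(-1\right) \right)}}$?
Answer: $2 \sqrt{-901 - 12 i \sqrt{6}} \approx 0.97912 - 60.041 i$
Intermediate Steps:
$T{\left(M \right)} = M^{\frac{3}{2}} - M$
$\sqrt{-3628 + T{\left(6 \cdot 4 \left(-1\right) \right)}} = \sqrt{-3628 - \left(- \left(-24\right)^{\frac{3}{2}} + 6 \cdot 4 \left(-1\right)\right)} = \sqrt{-3628 + \left(\left(24 \left(-1\right)\right)^{\frac{3}{2}} - 24 \left(-1\right)\right)} = \sqrt{-3628 + \left(\left(-24\right)^{\frac{3}{2}} - -24\right)} = \sqrt{-3628 + \left(- 48 i \sqrt{6} + 24\right)} = \sqrt{-3628 + \left(24 - 48 i \sqrt{6}\right)} = \sqrt{-3604 - 48 i \sqrt{6}}$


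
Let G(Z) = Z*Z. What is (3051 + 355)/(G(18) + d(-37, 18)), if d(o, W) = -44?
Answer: 1703/140 ≈ 12.164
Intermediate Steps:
G(Z) = Z**2
(3051 + 355)/(G(18) + d(-37, 18)) = (3051 + 355)/(18**2 - 44) = 3406/(324 - 44) = 3406/280 = 3406*(1/280) = 1703/140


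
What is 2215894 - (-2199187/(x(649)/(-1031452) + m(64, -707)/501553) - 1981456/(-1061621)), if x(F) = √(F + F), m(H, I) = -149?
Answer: -92784320017857445673553337800790/12364155513579309892331 + 285308592412627810224458*√1298/11646487318524511 ≈ -6.6217e+9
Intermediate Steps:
x(F) = √2*√F (x(F) = √(2*F) = √2*√F)
2215894 - (-2199187/(x(649)/(-1031452) + m(64, -707)/501553) - 1981456/(-1061621)) = 2215894 - (-2199187/((√2*√649)/(-1031452) - 149/501553) - 1981456/(-1061621)) = 2215894 - (-2199187/(√1298*(-1/1031452) - 149*1/501553) - 1981456*(-1/1061621)) = 2215894 - (-2199187/(-√1298/1031452 - 149/501553) + 1981456/1061621) = 2215894 - (-2199187/(-149/501553 - √1298/1031452) + 1981456/1061621) = 2215894 - (1981456/1061621 - 2199187/(-149/501553 - √1298/1031452)) = 2215894 + (-1981456/1061621 + 2199187/(-149/501553 - √1298/1031452)) = 2352437622718/1061621 + 2199187/(-149/501553 - √1298/1031452)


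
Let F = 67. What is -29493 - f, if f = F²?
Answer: -33982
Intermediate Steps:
f = 4489 (f = 67² = 4489)
-29493 - f = -29493 - 1*4489 = -29493 - 4489 = -33982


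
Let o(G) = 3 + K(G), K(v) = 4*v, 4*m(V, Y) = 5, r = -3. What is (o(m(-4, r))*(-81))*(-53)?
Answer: 34344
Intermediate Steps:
m(V, Y) = 5/4 (m(V, Y) = (¼)*5 = 5/4)
o(G) = 3 + 4*G
(o(m(-4, r))*(-81))*(-53) = ((3 + 4*(5/4))*(-81))*(-53) = ((3 + 5)*(-81))*(-53) = (8*(-81))*(-53) = -648*(-53) = 34344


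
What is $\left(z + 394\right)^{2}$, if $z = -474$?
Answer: $6400$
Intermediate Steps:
$\left(z + 394\right)^{2} = \left(-474 + 394\right)^{2} = \left(-80\right)^{2} = 6400$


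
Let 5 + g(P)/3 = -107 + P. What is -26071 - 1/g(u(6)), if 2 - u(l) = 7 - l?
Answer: -8681642/333 ≈ -26071.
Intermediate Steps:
u(l) = -5 + l (u(l) = 2 - (7 - l) = 2 + (-7 + l) = -5 + l)
g(P) = -336 + 3*P (g(P) = -15 + 3*(-107 + P) = -15 + (-321 + 3*P) = -336 + 3*P)
-26071 - 1/g(u(6)) = -26071 - 1/(-336 + 3*(-5 + 6)) = -26071 - 1/(-336 + 3*1) = -26071 - 1/(-336 + 3) = -26071 - 1/(-333) = -26071 - 1*(-1/333) = -26071 + 1/333 = -8681642/333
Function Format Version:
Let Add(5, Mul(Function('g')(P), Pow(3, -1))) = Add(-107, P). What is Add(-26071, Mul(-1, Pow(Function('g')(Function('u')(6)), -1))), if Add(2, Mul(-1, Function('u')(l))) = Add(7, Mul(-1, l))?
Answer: Rational(-8681642, 333) ≈ -26071.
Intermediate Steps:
Function('u')(l) = Add(-5, l) (Function('u')(l) = Add(2, Mul(-1, Add(7, Mul(-1, l)))) = Add(2, Add(-7, l)) = Add(-5, l))
Function('g')(P) = Add(-336, Mul(3, P)) (Function('g')(P) = Add(-15, Mul(3, Add(-107, P))) = Add(-15, Add(-321, Mul(3, P))) = Add(-336, Mul(3, P)))
Add(-26071, Mul(-1, Pow(Function('g')(Function('u')(6)), -1))) = Add(-26071, Mul(-1, Pow(Add(-336, Mul(3, Add(-5, 6))), -1))) = Add(-26071, Mul(-1, Pow(Add(-336, Mul(3, 1)), -1))) = Add(-26071, Mul(-1, Pow(Add(-336, 3), -1))) = Add(-26071, Mul(-1, Pow(-333, -1))) = Add(-26071, Mul(-1, Rational(-1, 333))) = Add(-26071, Rational(1, 333)) = Rational(-8681642, 333)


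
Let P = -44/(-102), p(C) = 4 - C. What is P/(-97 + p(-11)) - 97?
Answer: -202838/2091 ≈ -97.005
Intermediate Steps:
P = 22/51 (P = -44*(-1/102) = 22/51 ≈ 0.43137)
P/(-97 + p(-11)) - 97 = 22/(51*(-97 + (4 - 1*(-11)))) - 97 = 22/(51*(-97 + (4 + 11))) - 97 = 22/(51*(-97 + 15)) - 97 = (22/51)/(-82) - 97 = (22/51)*(-1/82) - 97 = -11/2091 - 97 = -202838/2091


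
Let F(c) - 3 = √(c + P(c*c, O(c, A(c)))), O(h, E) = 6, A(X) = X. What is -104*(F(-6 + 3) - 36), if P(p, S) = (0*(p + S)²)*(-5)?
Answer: 3432 - 104*I*√3 ≈ 3432.0 - 180.13*I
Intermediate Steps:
P(p, S) = 0 (P(p, S) = (0*(S + p)²)*(-5) = 0*(-5) = 0)
F(c) = 3 + √c (F(c) = 3 + √(c + 0) = 3 + √c)
-104*(F(-6 + 3) - 36) = -104*((3 + √(-6 + 3)) - 36) = -104*((3 + √(-3)) - 36) = -104*((3 + I*√3) - 36) = -104*(-33 + I*√3) = 3432 - 104*I*√3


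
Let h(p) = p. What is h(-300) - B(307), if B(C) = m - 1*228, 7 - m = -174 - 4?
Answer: -257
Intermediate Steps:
m = 185 (m = 7 - (-174 - 4) = 7 - 1*(-178) = 7 + 178 = 185)
B(C) = -43 (B(C) = 185 - 1*228 = 185 - 228 = -43)
h(-300) - B(307) = -300 - 1*(-43) = -300 + 43 = -257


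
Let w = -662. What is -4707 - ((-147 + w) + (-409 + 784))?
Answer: -4273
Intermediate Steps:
-4707 - ((-147 + w) + (-409 + 784)) = -4707 - ((-147 - 662) + (-409 + 784)) = -4707 - (-809 + 375) = -4707 - 1*(-434) = -4707 + 434 = -4273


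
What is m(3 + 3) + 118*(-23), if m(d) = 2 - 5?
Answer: -2717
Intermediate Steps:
m(d) = -3
m(3 + 3) + 118*(-23) = -3 + 118*(-23) = -3 - 2714 = -2717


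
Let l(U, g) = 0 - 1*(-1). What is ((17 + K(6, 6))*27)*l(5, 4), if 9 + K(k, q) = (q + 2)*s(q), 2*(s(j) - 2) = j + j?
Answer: 1944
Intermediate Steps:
s(j) = 2 + j (s(j) = 2 + (j + j)/2 = 2 + (2*j)/2 = 2 + j)
K(k, q) = -9 + (2 + q)² (K(k, q) = -9 + (q + 2)*(2 + q) = -9 + (2 + q)*(2 + q) = -9 + (2 + q)²)
l(U, g) = 1 (l(U, g) = 0 + 1 = 1)
((17 + K(6, 6))*27)*l(5, 4) = ((17 + (-5 + 6² + 4*6))*27)*1 = ((17 + (-5 + 36 + 24))*27)*1 = ((17 + 55)*27)*1 = (72*27)*1 = 1944*1 = 1944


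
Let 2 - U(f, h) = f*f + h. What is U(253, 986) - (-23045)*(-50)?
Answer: -1217243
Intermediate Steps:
U(f, h) = 2 - h - f² (U(f, h) = 2 - (f*f + h) = 2 - (f² + h) = 2 - (h + f²) = 2 + (-h - f²) = 2 - h - f²)
U(253, 986) - (-23045)*(-50) = (2 - 1*986 - 1*253²) - (-23045)*(-50) = (2 - 986 - 1*64009) - 1*1152250 = (2 - 986 - 64009) - 1152250 = -64993 - 1152250 = -1217243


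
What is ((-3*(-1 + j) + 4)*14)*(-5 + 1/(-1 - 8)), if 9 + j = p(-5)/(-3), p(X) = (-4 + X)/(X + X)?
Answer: -112378/45 ≈ -2497.3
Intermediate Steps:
p(X) = (-4 + X)/(2*X) (p(X) = (-4 + X)/((2*X)) = (-4 + X)*(1/(2*X)) = (-4 + X)/(2*X))
j = -93/10 (j = -9 + ((1/2)*(-4 - 5)/(-5))/(-3) = -9 + ((1/2)*(-1/5)*(-9))*(-1/3) = -9 + (9/10)*(-1/3) = -9 - 3/10 = -93/10 ≈ -9.3000)
((-3*(-1 + j) + 4)*14)*(-5 + 1/(-1 - 8)) = ((-3*(-1 - 93/10) + 4)*14)*(-5 + 1/(-1 - 8)) = ((-3*(-103/10) + 4)*14)*(-5 + 1/(-9)) = ((309/10 + 4)*14)*(-5 - 1/9) = ((349/10)*14)*(-46/9) = (2443/5)*(-46/9) = -112378/45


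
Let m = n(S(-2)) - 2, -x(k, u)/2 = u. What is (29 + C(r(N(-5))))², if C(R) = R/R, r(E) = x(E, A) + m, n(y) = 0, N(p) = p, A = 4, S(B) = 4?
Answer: 900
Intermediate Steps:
x(k, u) = -2*u
m = -2 (m = 0 - 2 = -2)
r(E) = -10 (r(E) = -2*4 - 2 = -8 - 2 = -10)
C(R) = 1
(29 + C(r(N(-5))))² = (29 + 1)² = 30² = 900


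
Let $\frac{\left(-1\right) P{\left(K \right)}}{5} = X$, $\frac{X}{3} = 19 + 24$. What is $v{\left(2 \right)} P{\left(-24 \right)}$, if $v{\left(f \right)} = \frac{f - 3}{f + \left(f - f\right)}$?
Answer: $\frac{645}{2} \approx 322.5$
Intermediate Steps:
$X = 129$ ($X = 3 \left(19 + 24\right) = 3 \cdot 43 = 129$)
$v{\left(f \right)} = \frac{-3 + f}{f}$ ($v{\left(f \right)} = \frac{-3 + f}{f + 0} = \frac{-3 + f}{f}$)
$P{\left(K \right)} = -645$ ($P{\left(K \right)} = \left(-5\right) 129 = -645$)
$v{\left(2 \right)} P{\left(-24 \right)} = \frac{-3 + 2}{2} \left(-645\right) = \frac{1}{2} \left(-1\right) \left(-645\right) = \left(- \frac{1}{2}\right) \left(-645\right) = \frac{645}{2}$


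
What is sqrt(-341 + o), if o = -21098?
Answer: I*sqrt(21439) ≈ 146.42*I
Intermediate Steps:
sqrt(-341 + o) = sqrt(-341 - 21098) = sqrt(-21439) = I*sqrt(21439)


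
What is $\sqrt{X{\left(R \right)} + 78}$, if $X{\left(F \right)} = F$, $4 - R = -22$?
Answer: $2 \sqrt{26} \approx 10.198$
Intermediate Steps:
$R = 26$ ($R = 4 - -22 = 4 + 22 = 26$)
$\sqrt{X{\left(R \right)} + 78} = \sqrt{26 + 78} = \sqrt{104} = 2 \sqrt{26}$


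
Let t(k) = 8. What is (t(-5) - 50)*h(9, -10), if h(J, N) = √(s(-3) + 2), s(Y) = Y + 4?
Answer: -42*√3 ≈ -72.746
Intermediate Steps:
s(Y) = 4 + Y
h(J, N) = √3 (h(J, N) = √((4 - 3) + 2) = √(1 + 2) = √3)
(t(-5) - 50)*h(9, -10) = (8 - 50)*√3 = -42*√3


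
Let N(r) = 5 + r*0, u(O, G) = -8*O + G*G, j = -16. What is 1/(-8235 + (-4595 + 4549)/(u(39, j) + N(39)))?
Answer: -51/419939 ≈ -0.00012145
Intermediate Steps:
u(O, G) = G² - 8*O (u(O, G) = -8*O + G² = G² - 8*O)
N(r) = 5 (N(r) = 5 + 0 = 5)
1/(-8235 + (-4595 + 4549)/(u(39, j) + N(39))) = 1/(-8235 + (-4595 + 4549)/(((-16)² - 8*39) + 5)) = 1/(-8235 - 46/((256 - 312) + 5)) = 1/(-8235 - 46/(-56 + 5)) = 1/(-8235 - 46/(-51)) = 1/(-8235 - 46*(-1/51)) = 1/(-8235 + 46/51) = 1/(-419939/51) = -51/419939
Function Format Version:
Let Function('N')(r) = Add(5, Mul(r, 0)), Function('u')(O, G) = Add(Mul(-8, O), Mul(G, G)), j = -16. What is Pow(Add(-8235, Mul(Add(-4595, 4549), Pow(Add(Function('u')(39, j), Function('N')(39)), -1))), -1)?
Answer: Rational(-51, 419939) ≈ -0.00012145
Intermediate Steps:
Function('u')(O, G) = Add(Pow(G, 2), Mul(-8, O)) (Function('u')(O, G) = Add(Mul(-8, O), Pow(G, 2)) = Add(Pow(G, 2), Mul(-8, O)))
Function('N')(r) = 5 (Function('N')(r) = Add(5, 0) = 5)
Pow(Add(-8235, Mul(Add(-4595, 4549), Pow(Add(Function('u')(39, j), Function('N')(39)), -1))), -1) = Pow(Add(-8235, Mul(Add(-4595, 4549), Pow(Add(Add(Pow(-16, 2), Mul(-8, 39)), 5), -1))), -1) = Pow(Add(-8235, Mul(-46, Pow(Add(Add(256, -312), 5), -1))), -1) = Pow(Add(-8235, Mul(-46, Pow(Add(-56, 5), -1))), -1) = Pow(Add(-8235, Mul(-46, Pow(-51, -1))), -1) = Pow(Add(-8235, Mul(-46, Rational(-1, 51))), -1) = Pow(Add(-8235, Rational(46, 51)), -1) = Pow(Rational(-419939, 51), -1) = Rational(-51, 419939)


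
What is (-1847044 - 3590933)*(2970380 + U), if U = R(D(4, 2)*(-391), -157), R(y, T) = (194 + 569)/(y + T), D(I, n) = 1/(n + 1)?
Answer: -13923751252996767/862 ≈ -1.6153e+13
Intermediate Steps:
D(I, n) = 1/(1 + n)
R(y, T) = 763/(T + y)
U = -2289/862 (U = 763/(-157 - 391/(1 + 2)) = 763/(-157 - 391/3) = 763/(-862/3) = 763*(-3/862) = -2289/862 ≈ -2.6555)
(-1847044 - 3590933)*(2970380 + U) = (-1847044 - 3590933)*(2970380 - 2289/862) = -5437977*2560465271/862 = -13923751252996767/862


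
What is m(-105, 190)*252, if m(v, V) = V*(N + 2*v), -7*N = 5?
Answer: -10089000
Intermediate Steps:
N = -5/7 (N = -⅐*5 = -5/7 ≈ -0.71429)
m(v, V) = V*(-5/7 + 2*v)
m(-105, 190)*252 = ((⅐)*190*(-5 + 14*(-105)))*252 = ((⅐)*190*(-5 - 1470))*252 = ((⅐)*190*(-1475))*252 = -280250/7*252 = -10089000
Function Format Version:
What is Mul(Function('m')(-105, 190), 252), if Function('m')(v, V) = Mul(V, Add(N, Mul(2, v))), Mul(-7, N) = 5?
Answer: -10089000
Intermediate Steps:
N = Rational(-5, 7) (N = Mul(Rational(-1, 7), 5) = Rational(-5, 7) ≈ -0.71429)
Function('m')(v, V) = Mul(V, Add(Rational(-5, 7), Mul(2, v)))
Mul(Function('m')(-105, 190), 252) = Mul(Mul(Rational(1, 7), 190, Add(-5, Mul(14, -105))), 252) = Mul(Mul(Rational(1, 7), 190, Add(-5, -1470)), 252) = Mul(Mul(Rational(1, 7), 190, -1475), 252) = Mul(Rational(-280250, 7), 252) = -10089000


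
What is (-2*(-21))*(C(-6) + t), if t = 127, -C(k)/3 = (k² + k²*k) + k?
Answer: 28770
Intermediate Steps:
C(k) = -3*k - 3*k² - 3*k³ (C(k) = -3*((k² + k²*k) + k) = -3*((k² + k³) + k) = -3*(k + k² + k³) = -3*k - 3*k² - 3*k³)
(-2*(-21))*(C(-6) + t) = (-2*(-21))*(-3*(-6)*(1 - 6 + (-6)²) + 127) = 42*(-3*(-6)*(1 - 6 + 36) + 127) = 42*(-3*(-6)*31 + 127) = 42*(558 + 127) = 42*685 = 28770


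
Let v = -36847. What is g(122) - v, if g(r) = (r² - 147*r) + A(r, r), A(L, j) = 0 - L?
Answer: 33675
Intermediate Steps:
A(L, j) = -L
g(r) = r² - 148*r (g(r) = (r² - 147*r) - r = r² - 148*r)
g(122) - v = 122*(-148 + 122) - 1*(-36847) = 122*(-26) + 36847 = -3172 + 36847 = 33675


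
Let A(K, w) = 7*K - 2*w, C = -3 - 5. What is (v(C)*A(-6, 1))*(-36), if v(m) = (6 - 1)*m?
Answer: -63360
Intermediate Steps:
C = -8
v(m) = 5*m
A(K, w) = -2*w + 7*K
(v(C)*A(-6, 1))*(-36) = ((5*(-8))*(-2*1 + 7*(-6)))*(-36) = -40*(-2 - 42)*(-36) = -40*(-44)*(-36) = 1760*(-36) = -63360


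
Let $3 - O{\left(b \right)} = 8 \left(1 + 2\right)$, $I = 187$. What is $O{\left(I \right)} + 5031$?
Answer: $5010$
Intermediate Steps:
$O{\left(b \right)} = -21$ ($O{\left(b \right)} = 3 - 8 \left(1 + 2\right) = 3 - 8 \cdot 3 = 3 - 24 = -21$)
$O{\left(I \right)} + 5031 = -21 + 5031 = 5010$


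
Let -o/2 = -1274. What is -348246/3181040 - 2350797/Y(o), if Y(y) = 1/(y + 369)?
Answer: -10906632793005603/1590520 ≈ -6.8573e+9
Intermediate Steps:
o = 2548 (o = -2*(-1274) = 2548)
Y(y) = 1/(369 + y)
-348246/3181040 - 2350797/Y(o) = -348246/3181040 - 2350797/(1/(369 + 2548)) = -348246*1/3181040 - 2350797/(1/2917) = -174123/1590520 - 2350797/1/2917 = -174123/1590520 - 2350797*2917 = -174123/1590520 - 6857274849 = -10906632793005603/1590520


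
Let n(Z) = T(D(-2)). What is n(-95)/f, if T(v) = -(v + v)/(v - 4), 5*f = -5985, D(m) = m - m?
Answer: 0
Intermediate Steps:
D(m) = 0
f = -1197 (f = (1/5)*(-5985) = -1197)
T(v) = -2*v/(-4 + v)
n(Z) = 0 (n(Z) = -2*0/(-4 + 0) = -2*0/(-4) = -2*0*(-1/4) = 0)
n(-95)/f = 0/(-1197) = 0*(-1/1197) = 0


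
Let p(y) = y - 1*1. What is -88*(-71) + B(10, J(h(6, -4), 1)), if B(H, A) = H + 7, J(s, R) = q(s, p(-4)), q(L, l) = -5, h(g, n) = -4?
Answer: 6265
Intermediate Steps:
p(y) = -1 + y (p(y) = y - 1 = -1 + y)
J(s, R) = -5
B(H, A) = 7 + H
-88*(-71) + B(10, J(h(6, -4), 1)) = -88*(-71) + (7 + 10) = 6248 + 17 = 6265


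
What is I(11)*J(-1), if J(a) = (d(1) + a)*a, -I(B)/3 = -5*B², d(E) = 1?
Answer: 0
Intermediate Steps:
I(B) = 15*B² (I(B) = -(-15)*B² = 15*B²)
J(a) = a*(1 + a) (J(a) = (1 + a)*a = a*(1 + a))
I(11)*J(-1) = (15*11²)*(-(1 - 1)) = (15*121)*(-1*0) = 1815*0 = 0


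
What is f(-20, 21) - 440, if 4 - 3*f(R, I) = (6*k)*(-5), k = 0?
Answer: -1316/3 ≈ -438.67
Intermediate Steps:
f(R, I) = 4/3 (f(R, I) = 4/3 - 6*0*(-5)/3 = 4/3 - 0*(-5) = 4/3 - ⅓*0 = 4/3 + 0 = 4/3)
f(-20, 21) - 440 = 4/3 - 440 = -1316/3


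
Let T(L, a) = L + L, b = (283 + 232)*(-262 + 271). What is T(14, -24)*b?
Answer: 129780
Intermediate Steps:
b = 4635 (b = 515*9 = 4635)
T(L, a) = 2*L
T(14, -24)*b = (2*14)*4635 = 28*4635 = 129780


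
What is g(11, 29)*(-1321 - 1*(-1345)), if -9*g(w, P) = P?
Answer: -232/3 ≈ -77.333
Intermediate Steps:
g(w, P) = -P/9
g(11, 29)*(-1321 - 1*(-1345)) = (-⅑*29)*(-1321 - 1*(-1345)) = -29*(-1321 + 1345)/9 = -29/9*24 = -232/3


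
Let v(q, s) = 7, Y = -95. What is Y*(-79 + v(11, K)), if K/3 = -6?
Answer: 6840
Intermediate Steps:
K = -18 (K = 3*(-6) = -18)
Y*(-79 + v(11, K)) = -95*(-79 + 7) = -95*(-72) = 6840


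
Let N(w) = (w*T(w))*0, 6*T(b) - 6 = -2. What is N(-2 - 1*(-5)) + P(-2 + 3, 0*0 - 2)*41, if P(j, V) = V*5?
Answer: -410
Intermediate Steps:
T(b) = ⅔ (T(b) = 1 + (⅙)*(-2) = 1 - ⅓ = ⅔)
P(j, V) = 5*V
N(w) = 0 (N(w) = (w*(⅔))*0 = (2*w/3)*0 = 0)
N(-2 - 1*(-5)) + P(-2 + 3, 0*0 - 2)*41 = 0 + (5*(0*0 - 2))*41 = 0 + (5*(0 - 2))*41 = 0 + (5*(-2))*41 = 0 - 10*41 = 0 - 410 = -410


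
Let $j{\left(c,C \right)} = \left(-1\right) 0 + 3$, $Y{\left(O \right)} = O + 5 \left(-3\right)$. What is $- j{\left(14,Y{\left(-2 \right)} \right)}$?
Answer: $-3$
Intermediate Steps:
$Y{\left(O \right)} = -15 + O$ ($Y{\left(O \right)} = O - 15 = -15 + O$)
$j{\left(c,C \right)} = 3$ ($j{\left(c,C \right)} = 0 + 3 = 3$)
$- j{\left(14,Y{\left(-2 \right)} \right)} = \left(-1\right) 3 = -3$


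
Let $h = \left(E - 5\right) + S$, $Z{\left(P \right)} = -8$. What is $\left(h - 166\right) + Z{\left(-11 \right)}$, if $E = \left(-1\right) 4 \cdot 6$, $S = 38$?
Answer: $-165$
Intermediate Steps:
$E = -24$ ($E = \left(-4\right) 6 = -24$)
$h = 9$ ($h = \left(-24 - 5\right) + 38 = -29 + 38 = 9$)
$\left(h - 166\right) + Z{\left(-11 \right)} = \left(9 - 166\right) - 8 = -157 - 8 = -165$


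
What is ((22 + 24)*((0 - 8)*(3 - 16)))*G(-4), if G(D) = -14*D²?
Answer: -1071616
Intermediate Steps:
((22 + 24)*((0 - 8)*(3 - 16)))*G(-4) = ((22 + 24)*((0 - 8)*(3 - 16)))*(-14*(-4)²) = (46*(-8*(-13)))*(-14*16) = (46*104)*(-224) = 4784*(-224) = -1071616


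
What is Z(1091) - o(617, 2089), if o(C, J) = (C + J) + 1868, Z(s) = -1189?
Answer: -5763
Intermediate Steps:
o(C, J) = 1868 + C + J
Z(1091) - o(617, 2089) = -1189 - (1868 + 617 + 2089) = -1189 - 1*4574 = -1189 - 4574 = -5763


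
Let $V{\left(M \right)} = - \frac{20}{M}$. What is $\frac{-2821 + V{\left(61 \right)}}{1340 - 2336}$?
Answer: $\frac{57367}{20252} \approx 2.8327$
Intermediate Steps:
$\frac{-2821 + V{\left(61 \right)}}{1340 - 2336} = \frac{-2821 - \frac{20}{61}}{1340 - 2336} = \frac{-2821 - \frac{20}{61}}{-996} = \left(-2821 - \frac{20}{61}\right) \left(- \frac{1}{996}\right) = \left(- \frac{172101}{61}\right) \left(- \frac{1}{996}\right) = \frac{57367}{20252}$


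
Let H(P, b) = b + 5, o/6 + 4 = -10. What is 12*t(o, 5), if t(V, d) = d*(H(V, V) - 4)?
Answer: -4980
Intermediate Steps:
o = -84 (o = -24 + 6*(-10) = -24 - 60 = -84)
H(P, b) = 5 + b
t(V, d) = d*(1 + V) (t(V, d) = d*((5 + V) - 4) = d*(1 + V))
12*t(o, 5) = 12*(5*(1 - 84)) = 12*(5*(-83)) = 12*(-415) = -4980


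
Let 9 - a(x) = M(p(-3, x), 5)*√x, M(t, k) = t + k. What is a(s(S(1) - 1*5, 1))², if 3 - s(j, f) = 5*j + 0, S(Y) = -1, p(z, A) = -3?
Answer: 213 - 36*√33 ≈ 6.1957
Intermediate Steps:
M(t, k) = k + t
s(j, f) = 3 - 5*j (s(j, f) = 3 - (5*j + 0) = 3 - 5*j)
a(x) = 9 - 2*√x (a(x) = 9 - (5 - 3)*√x = 9 - 2*√x)
a(s(S(1) - 1*5, 1))² = (9 - 2*√(3 - 5*(-1 - 1*5)))² = (9 - 2*√(3 - 5*(-1 - 5)))² = (9 - 2*√(3 - 5*(-6)))² = (9 - 2*√(3 + 30))² = (9 - 2*√33)²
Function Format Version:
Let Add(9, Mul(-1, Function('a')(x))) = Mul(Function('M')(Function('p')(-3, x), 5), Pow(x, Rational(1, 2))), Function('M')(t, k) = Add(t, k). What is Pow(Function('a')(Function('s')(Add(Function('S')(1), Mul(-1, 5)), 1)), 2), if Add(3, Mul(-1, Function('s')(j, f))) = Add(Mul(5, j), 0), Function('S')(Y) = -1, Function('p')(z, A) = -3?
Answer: Add(213, Mul(-36, Pow(33, Rational(1, 2)))) ≈ 6.1957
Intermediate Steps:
Function('M')(t, k) = Add(k, t)
Function('s')(j, f) = Add(3, Mul(-5, j)) (Function('s')(j, f) = Add(3, Mul(-1, Add(Mul(5, j), 0))) = Add(3, Mul(-1, Mul(5, j))) = Add(3, Mul(-5, j)))
Function('a')(x) = Add(9, Mul(-2, Pow(x, Rational(1, 2)))) (Function('a')(x) = Add(9, Mul(-1, Mul(Add(5, -3), Pow(x, Rational(1, 2))))) = Add(9, Mul(-1, Mul(2, Pow(x, Rational(1, 2))))) = Add(9, Mul(-2, Pow(x, Rational(1, 2)))))
Pow(Function('a')(Function('s')(Add(Function('S')(1), Mul(-1, 5)), 1)), 2) = Pow(Add(9, Mul(-2, Pow(Add(3, Mul(-5, Add(-1, Mul(-1, 5)))), Rational(1, 2)))), 2) = Pow(Add(9, Mul(-2, Pow(Add(3, Mul(-5, Add(-1, -5))), Rational(1, 2)))), 2) = Pow(Add(9, Mul(-2, Pow(Add(3, Mul(-5, -6)), Rational(1, 2)))), 2) = Pow(Add(9, Mul(-2, Pow(Add(3, 30), Rational(1, 2)))), 2) = Pow(Add(9, Mul(-2, Pow(33, Rational(1, 2)))), 2)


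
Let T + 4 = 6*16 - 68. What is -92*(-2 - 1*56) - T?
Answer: 5312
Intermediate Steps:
T = 24 (T = -4 + (6*16 - 68) = -4 + (96 - 68) = -4 + 28 = 24)
-92*(-2 - 1*56) - T = -92*(-2 - 1*56) - 1*24 = -92*(-2 - 56) - 24 = -92*(-58) - 24 = 5336 - 24 = 5312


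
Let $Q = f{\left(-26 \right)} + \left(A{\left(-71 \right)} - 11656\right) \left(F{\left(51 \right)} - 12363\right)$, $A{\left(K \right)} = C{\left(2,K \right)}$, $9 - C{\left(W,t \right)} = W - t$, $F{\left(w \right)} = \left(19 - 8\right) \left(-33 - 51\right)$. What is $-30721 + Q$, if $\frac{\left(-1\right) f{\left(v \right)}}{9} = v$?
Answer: $155693153$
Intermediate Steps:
$F{\left(w \right)} = -924$ ($F{\left(w \right)} = 11 \left(-84\right) = -924$)
$C{\left(W,t \right)} = 9 + t - W$ ($C{\left(W,t \right)} = 9 - \left(W - t\right) = 9 + t - W$)
$f{\left(v \right)} = - 9 v$
$A{\left(K \right)} = 7 + K$ ($A{\left(K \right)} = 9 + K - 2 = 7 + K$)
$Q = 155723874$ ($Q = \left(-9\right) \left(-26\right) + \left(\left(7 - 71\right) - 11656\right) \left(-924 - 12363\right) = 234 + \left(-64 - 11656\right) \left(-13287\right) = 234 - -155723640 = 234 + 155723640 = 155723874$)
$-30721 + Q = -30721 + 155723874 = 155693153$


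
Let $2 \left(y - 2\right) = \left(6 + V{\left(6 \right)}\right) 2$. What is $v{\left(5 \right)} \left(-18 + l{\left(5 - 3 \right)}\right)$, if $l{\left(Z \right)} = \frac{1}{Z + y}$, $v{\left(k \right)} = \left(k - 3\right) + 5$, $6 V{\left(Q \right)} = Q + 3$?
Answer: $- \frac{2884}{23} \approx -125.39$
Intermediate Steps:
$V{\left(Q \right)} = \frac{1}{2} + \frac{Q}{6}$ ($V{\left(Q \right)} = \frac{Q + 3}{6} = \frac{3 + Q}{6} = \frac{1}{2} + \frac{Q}{6}$)
$y = \frac{19}{2}$ ($y = 2 + \frac{\left(6 + \left(\frac{1}{2} + \frac{1}{6} \cdot 6\right)\right) 2}{2} = 2 + \frac{\left(6 + \left(\frac{1}{2} + 1\right)\right) 2}{2} = 2 + \frac{\left(6 + \frac{3}{2}\right) 2}{2} = 2 + \frac{\frac{15}{2} \cdot 2}{2} = 2 + \frac{1}{2} \cdot 15 = 2 + \frac{15}{2} = \frac{19}{2} \approx 9.5$)
$v{\left(k \right)} = 2 + k$ ($v{\left(k \right)} = \left(-3 + k\right) + 5 = 2 + k$)
$l{\left(Z \right)} = \frac{1}{\frac{19}{2} + Z}$ ($l{\left(Z \right)} = \frac{1}{Z + \frac{19}{2}} = \frac{1}{\frac{19}{2} + Z}$)
$v{\left(5 \right)} \left(-18 + l{\left(5 - 3 \right)}\right) = \left(2 + 5\right) \left(-18 + \frac{2}{19 + 2 \left(5 - 3\right)}\right) = 7 \left(-18 + \frac{2}{19 + 2 \cdot 2}\right) = 7 \left(-18 + \frac{2}{19 + 4}\right) = 7 \left(-18 + \frac{2}{23}\right) = 7 \left(- \frac{412}{23}\right) = - \frac{2884}{23}$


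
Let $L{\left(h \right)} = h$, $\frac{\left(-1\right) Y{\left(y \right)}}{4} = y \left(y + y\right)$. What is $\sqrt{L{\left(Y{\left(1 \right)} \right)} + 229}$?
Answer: $\sqrt{221} \approx 14.866$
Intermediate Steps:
$Y{\left(y \right)} = - 8 y^{2}$ ($Y{\left(y \right)} = - 4 y \left(y + y\right) = - 4 y 2 y = - 4 \cdot 2 y^{2} = - 8 y^{2}$)
$\sqrt{L{\left(Y{\left(1 \right)} \right)} + 229} = \sqrt{- 8 \cdot 1^{2} + 229} = \sqrt{\left(-8\right) 1 + 229} = \sqrt{-8 + 229} = \sqrt{221}$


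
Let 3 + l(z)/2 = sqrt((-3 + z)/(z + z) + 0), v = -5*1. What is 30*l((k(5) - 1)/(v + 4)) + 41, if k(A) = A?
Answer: -139 + 15*sqrt(14) ≈ -82.875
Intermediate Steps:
v = -5
l(z) = -6 + sqrt(2)*sqrt((-3 + z)/z) (l(z) = -6 + 2*sqrt((-3 + z)/(z + z) + 0) = -6 + 2*sqrt((-3 + z)/((2*z)) + 0) = -6 + 2*sqrt((-3 + z)*(1/(2*z)) + 0) = -6 + 2*sqrt((-3 + z)/(2*z) + 0) = -6 + 2*sqrt((-3 + z)/(2*z)) = -6 + 2*(sqrt(2)*sqrt((-3 + z)/z)/2) = -6 + sqrt(2)*sqrt((-3 + z)/z))
30*l((k(5) - 1)/(v + 4)) + 41 = 30*(-6 + sqrt(2)*sqrt((-3 + (5 - 1)/(-5 + 4))/(((5 - 1)/(-5 + 4))))) + 41 = 30*(-6 + sqrt(2)*sqrt((-3 + 4/(-1))/((4/(-1))))) + 41 = 30*(-6 + sqrt(2)*sqrt((-3 + 4*(-1))/((4*(-1))))) + 41 = 30*(-6 + sqrt(2)*sqrt((-3 - 4)/(-4))) + 41 = 30*(-6 + sqrt(2)*sqrt(-1/4*(-7))) + 41 = 30*(-6 + sqrt(2)*sqrt(7/4)) + 41 = 30*(-6 + sqrt(2)*(sqrt(7)/2)) + 41 = 30*(-6 + sqrt(14)/2) + 41 = (-180 + 15*sqrt(14)) + 41 = -139 + 15*sqrt(14)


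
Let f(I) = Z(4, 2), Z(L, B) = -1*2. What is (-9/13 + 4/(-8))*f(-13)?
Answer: 31/13 ≈ 2.3846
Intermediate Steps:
Z(L, B) = -2
f(I) = -2
(-9/13 + 4/(-8))*f(-13) = (-9/13 + 4/(-8))*(-2) = (-9*1/13 + 4*(-1/8))*(-2) = (-9/13 - 1/2)*(-2) = -31/26*(-2) = 31/13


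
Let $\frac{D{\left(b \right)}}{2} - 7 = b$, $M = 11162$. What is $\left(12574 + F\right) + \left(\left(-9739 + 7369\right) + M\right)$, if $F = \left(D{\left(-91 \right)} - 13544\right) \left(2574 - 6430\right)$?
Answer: $52894838$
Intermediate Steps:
$D{\left(b \right)} = 14 + 2 b$
$F = 52873472$ ($F = \left(\left(14 + 2 \left(-91\right)\right) - 13544\right) \left(2574 - 6430\right) = \left(\left(14 - 182\right) - 13544\right) \left(-3856\right) = \left(-168 - 13544\right) \left(-3856\right) = \left(-13712\right) \left(-3856\right) = 52873472$)
$\left(12574 + F\right) + \left(\left(-9739 + 7369\right) + M\right) = \left(12574 + 52873472\right) + \left(\left(-9739 + 7369\right) + 11162\right) = 52886046 + \left(-2370 + 11162\right) = 52886046 + 8792 = 52894838$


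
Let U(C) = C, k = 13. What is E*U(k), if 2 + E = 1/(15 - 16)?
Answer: -39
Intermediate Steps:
E = -3 (E = -2 + 1/(15 - 16) = -2 + 1/(-1) = -2 - 1 = -3)
E*U(k) = -3*13 = -39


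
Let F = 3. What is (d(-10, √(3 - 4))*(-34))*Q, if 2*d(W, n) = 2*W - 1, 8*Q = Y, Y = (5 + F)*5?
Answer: 1785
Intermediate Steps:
Y = 40 (Y = (5 + 3)*5 = 8*5 = 40)
Q = 5 (Q = (⅛)*40 = 5)
d(W, n) = -½ + W (d(W, n) = (2*W - 1)/2 = (-1 + 2*W)/2 = -½ + W)
(d(-10, √(3 - 4))*(-34))*Q = ((-½ - 10)*(-34))*5 = -21/2*(-34)*5 = 357*5 = 1785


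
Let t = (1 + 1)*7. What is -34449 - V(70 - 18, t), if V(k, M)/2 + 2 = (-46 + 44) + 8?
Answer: -34457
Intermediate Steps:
t = 14 (t = 2*7 = 14)
V(k, M) = 8 (V(k, M) = -4 + 2*((-46 + 44) + 8) = -4 + 2*(-2 + 8) = -4 + 2*6 = -4 + 12 = 8)
-34449 - V(70 - 18, t) = -34449 - 1*8 = -34449 - 8 = -34457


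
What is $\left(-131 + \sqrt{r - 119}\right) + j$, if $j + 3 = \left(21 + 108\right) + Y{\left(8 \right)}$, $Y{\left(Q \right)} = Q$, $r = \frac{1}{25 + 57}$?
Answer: $3 + \frac{i \sqrt{800074}}{82} \approx 3.0 + 10.908 i$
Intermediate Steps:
$r = \frac{1}{82} \approx 0.012195$
$j = 134$ ($j = -3 + \left(\left(21 + 108\right) + 8\right) = -3 + \left(129 + 8\right) = -3 + 137 = 134$)
$\left(-131 + \sqrt{r - 119}\right) + j = \left(-131 + \sqrt{\frac{1}{82} - 119}\right) + 134 = \left(-131 + \sqrt{- \frac{9757}{82}}\right) + 134 = \left(-131 + \frac{i \sqrt{800074}}{82}\right) + 134 = 3 + \frac{i \sqrt{800074}}{82}$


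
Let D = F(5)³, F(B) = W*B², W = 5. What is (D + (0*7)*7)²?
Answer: 3814697265625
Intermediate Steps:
F(B) = 5*B²
D = 1953125 (D = (5*5²)³ = (5*25)³ = 125³ = 1953125)
(D + (0*7)*7)² = (1953125 + (0*7)*7)² = (1953125 + 0*7)² = (1953125 + 0)² = 1953125² = 3814697265625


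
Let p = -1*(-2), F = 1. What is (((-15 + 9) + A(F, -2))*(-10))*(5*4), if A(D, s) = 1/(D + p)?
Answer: 3400/3 ≈ 1133.3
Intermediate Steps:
p = 2
A(D, s) = 1/(2 + D) (A(D, s) = 1/(D + 2) = 1/(2 + D))
(((-15 + 9) + A(F, -2))*(-10))*(5*4) = (((-15 + 9) + 1/(2 + 1))*(-10))*(5*4) = ((-6 + 1/3)*(-10))*20 = -17/3*(-10)*20 = (170/3)*20 = 3400/3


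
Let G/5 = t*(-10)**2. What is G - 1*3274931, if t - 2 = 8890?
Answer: 1171069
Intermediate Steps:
t = 8892 (t = 2 + 8890 = 8892)
G = 4446000 (G = 5*(8892*(-10)**2) = 5*(8892*100) = 5*889200 = 4446000)
G - 1*3274931 = 4446000 - 1*3274931 = 4446000 - 3274931 = 1171069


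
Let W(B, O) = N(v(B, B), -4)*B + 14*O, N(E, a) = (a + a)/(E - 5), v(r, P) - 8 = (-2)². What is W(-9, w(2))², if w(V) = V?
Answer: 71824/49 ≈ 1465.8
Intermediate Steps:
v(r, P) = 12 (v(r, P) = 8 + (-2)² = 8 + 4 = 12)
N(E, a) = 2*a/(-5 + E) (N(E, a) = (2*a)/(-5 + E) = 2*a/(-5 + E))
W(B, O) = 14*O - 8*B/7 (W(B, O) = (2*(-4)/(-5 + 12))*B + 14*O = (2*(-4)/7)*B + 14*O = (2*(-4)*(⅐))*B + 14*O = -8*B/7 + 14*O = 14*O - 8*B/7)
W(-9, w(2))² = (14*2 - 8/7*(-9))² = (28 + 72/7)² = (268/7)² = 71824/49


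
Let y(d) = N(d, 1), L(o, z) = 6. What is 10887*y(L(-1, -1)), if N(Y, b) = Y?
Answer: 65322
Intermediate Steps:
y(d) = d
10887*y(L(-1, -1)) = 10887*6 = 65322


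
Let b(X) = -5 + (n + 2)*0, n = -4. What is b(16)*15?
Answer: -75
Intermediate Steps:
b(X) = -5 (b(X) = -5 + (-4 + 2)*0 = -5 - 2*0 = -5 + 0 = -5)
b(16)*15 = -5*15 = -75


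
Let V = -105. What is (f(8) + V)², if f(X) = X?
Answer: 9409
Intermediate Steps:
(f(8) + V)² = (8 - 105)² = (-97)² = 9409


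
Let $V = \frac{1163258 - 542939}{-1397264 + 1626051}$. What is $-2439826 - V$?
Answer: $- \frac{558201091381}{228787} \approx -2.4398 \cdot 10^{6}$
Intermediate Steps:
$V = \frac{620319}{228787} \approx 2.7113$
$-2439826 - V = -2439826 - \frac{620319}{228787} = - \frac{558201091381}{228787}$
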